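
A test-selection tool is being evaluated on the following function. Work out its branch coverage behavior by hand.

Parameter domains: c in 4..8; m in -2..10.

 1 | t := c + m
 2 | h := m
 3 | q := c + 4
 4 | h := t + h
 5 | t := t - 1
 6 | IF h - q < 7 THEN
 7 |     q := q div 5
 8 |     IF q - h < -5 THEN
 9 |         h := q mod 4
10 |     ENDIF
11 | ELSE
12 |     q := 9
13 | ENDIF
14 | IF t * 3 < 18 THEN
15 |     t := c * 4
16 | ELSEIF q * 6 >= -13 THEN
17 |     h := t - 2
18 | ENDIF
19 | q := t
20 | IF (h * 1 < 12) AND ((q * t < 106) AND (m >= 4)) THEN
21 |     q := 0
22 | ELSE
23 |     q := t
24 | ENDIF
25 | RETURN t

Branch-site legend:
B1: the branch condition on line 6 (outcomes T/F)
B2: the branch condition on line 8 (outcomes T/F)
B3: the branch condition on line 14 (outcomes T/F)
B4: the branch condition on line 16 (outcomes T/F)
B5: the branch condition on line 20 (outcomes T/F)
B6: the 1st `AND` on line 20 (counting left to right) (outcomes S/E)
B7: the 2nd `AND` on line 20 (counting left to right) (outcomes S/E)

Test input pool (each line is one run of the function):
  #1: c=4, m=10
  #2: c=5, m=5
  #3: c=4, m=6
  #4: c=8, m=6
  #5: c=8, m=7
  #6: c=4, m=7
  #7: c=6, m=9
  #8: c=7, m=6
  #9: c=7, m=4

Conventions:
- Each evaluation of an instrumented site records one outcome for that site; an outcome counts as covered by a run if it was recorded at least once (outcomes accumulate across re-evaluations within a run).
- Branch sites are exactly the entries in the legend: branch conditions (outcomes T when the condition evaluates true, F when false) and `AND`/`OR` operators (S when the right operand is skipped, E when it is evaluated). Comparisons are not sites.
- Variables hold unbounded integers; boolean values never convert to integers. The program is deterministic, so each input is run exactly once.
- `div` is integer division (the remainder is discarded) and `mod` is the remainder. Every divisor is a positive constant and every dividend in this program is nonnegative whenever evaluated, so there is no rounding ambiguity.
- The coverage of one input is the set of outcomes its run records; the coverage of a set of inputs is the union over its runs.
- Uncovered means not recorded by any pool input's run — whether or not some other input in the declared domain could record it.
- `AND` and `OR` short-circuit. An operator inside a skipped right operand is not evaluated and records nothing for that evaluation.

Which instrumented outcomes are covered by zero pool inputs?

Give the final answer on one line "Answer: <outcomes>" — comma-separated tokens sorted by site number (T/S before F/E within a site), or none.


test 1 (c=4, m=10) fires B1->F, B3->F, B4->T, B6->E, B7->S, B5->F; hits B1=F, B3=F, B4=T, B5=F, B6=E, B7=S
test 2 (c=5, m=5) fires B1->T, B2->T, B3->F, B4->T, B6->E, B7->E, B5->T; hits B1=T, B2=T, B3=F, B4=T, B5=T, B6=E, B7=E
test 3 (c=4, m=6) fires B1->F, B3->F, B4->T, B6->E, B7->E, B5->T; hits B1=F, B3=F, B4=T, B5=T, B6=E, B7=E
test 4 (c=8, m=6) fires B1->F, B3->F, B4->T, B6->E, B7->S, B5->F; hits B1=F, B3=F, B4=T, B5=F, B6=E, B7=S
test 5 (c=8, m=7) fires B1->F, B3->F, B4->T, B6->S, B5->F; hits B1=F, B3=F, B4=T, B5=F, B6=S
test 6 (c=4, m=7) fires B1->F, B3->F, B4->T, B6->E, B7->E, B5->T; hits B1=F, B3=F, B4=T, B5=T, B6=E, B7=E
test 7 (c=6, m=9) fires B1->F, B3->F, B4->T, B6->S, B5->F; hits B1=F, B3=F, B4=T, B5=F, B6=S
test 8 (c=7, m=6) fires B1->F, B3->F, B4->T, B6->E, B7->S, B5->F; hits B1=F, B3=F, B4=T, B5=F, B6=E, B7=S
test 9 (c=7, m=4) fires B1->T, B2->T, B3->F, B4->T, B6->E, B7->E, B5->T; hits B1=T, B2=T, B3=F, B4=T, B5=T, B6=E, B7=E
union over the pool: B1=T, B1=F, B2=T, B3=F, B4=T, B5=T, B5=F, B6=S, B6=E, B7=S, B7=E
uncovered (3 of 14): B2=F, B3=T, B4=F
Answer: B2=F, B3=T, B4=F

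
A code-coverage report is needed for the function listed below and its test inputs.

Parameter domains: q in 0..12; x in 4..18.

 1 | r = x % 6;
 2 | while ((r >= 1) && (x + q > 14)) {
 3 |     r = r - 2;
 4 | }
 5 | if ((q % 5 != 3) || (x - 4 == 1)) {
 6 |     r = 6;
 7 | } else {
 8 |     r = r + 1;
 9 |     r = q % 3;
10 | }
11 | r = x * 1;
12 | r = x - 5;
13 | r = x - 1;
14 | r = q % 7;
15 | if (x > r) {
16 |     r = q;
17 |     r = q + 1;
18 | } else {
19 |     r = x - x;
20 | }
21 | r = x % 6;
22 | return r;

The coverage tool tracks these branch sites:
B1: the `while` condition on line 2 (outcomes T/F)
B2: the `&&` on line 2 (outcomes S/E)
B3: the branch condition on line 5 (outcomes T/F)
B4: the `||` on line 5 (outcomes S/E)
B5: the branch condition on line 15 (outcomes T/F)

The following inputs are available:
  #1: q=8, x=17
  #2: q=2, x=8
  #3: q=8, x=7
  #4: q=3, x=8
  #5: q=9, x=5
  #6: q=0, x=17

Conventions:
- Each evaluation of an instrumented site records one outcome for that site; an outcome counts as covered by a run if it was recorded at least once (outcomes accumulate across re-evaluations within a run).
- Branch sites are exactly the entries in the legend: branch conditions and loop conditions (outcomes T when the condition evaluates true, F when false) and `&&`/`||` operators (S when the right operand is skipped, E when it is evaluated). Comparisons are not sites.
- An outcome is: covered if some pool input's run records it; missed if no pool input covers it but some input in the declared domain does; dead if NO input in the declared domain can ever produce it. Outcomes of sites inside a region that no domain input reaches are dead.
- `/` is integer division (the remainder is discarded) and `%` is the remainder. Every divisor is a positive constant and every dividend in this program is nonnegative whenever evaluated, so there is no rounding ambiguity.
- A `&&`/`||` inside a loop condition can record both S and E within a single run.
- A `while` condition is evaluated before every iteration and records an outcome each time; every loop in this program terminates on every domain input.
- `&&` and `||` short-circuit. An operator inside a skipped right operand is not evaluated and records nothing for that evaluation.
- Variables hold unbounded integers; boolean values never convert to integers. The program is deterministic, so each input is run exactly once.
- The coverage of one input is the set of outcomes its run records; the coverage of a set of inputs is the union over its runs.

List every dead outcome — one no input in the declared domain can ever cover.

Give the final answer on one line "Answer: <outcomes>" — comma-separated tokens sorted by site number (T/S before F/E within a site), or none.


sweeping the full domain (195 inputs) for each outcome:
  reachable outcomes have witnesses, e.g. B1=T (e.g. q=0, x=15), B1=F (e.g. q=0, x=4), B2=S (e.g. q=0, x=6), B2=E (e.g. q=0, x=4)
Answer: none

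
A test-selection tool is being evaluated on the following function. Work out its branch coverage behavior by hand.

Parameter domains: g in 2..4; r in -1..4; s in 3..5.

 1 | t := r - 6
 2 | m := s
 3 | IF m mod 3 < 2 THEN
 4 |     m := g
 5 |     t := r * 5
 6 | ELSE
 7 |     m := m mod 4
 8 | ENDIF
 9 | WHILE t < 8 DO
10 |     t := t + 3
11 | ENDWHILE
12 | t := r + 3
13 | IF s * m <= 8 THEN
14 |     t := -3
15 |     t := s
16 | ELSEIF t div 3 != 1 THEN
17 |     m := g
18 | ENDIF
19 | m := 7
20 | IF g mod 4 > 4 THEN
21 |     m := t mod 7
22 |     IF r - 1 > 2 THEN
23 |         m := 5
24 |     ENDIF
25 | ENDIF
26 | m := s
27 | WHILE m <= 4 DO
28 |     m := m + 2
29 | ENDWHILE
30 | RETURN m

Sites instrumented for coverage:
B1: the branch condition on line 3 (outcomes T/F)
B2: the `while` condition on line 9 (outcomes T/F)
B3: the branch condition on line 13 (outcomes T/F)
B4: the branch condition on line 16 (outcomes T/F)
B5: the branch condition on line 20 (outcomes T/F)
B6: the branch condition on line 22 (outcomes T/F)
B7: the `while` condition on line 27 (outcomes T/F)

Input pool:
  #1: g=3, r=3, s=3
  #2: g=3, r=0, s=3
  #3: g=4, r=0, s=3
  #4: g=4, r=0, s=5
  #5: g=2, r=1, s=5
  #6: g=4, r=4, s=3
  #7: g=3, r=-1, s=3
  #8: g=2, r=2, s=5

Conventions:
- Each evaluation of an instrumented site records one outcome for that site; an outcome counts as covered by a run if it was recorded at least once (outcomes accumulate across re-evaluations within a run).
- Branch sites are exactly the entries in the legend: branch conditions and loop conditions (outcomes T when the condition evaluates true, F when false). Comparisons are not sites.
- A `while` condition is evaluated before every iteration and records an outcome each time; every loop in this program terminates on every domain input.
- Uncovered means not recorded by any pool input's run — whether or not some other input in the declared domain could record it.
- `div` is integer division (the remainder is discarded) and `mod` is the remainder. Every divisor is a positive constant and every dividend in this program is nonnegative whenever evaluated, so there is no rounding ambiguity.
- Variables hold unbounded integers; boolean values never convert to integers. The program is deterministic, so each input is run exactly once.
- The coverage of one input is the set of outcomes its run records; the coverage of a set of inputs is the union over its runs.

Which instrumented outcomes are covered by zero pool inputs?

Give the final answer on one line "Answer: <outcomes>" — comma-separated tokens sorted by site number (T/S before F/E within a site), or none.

#1 (g=3, r=3, s=3) -> B1->T, B2->F, B3->F, B4->T, B5->F, B7->T, B7->F; covered: B1=T, B2=F, B3=F, B4=T, B5=F, B7=T, B7=F
#2 (g=3, r=0, s=3) -> B1->T, B2->T, B2->T, B2->T, B2->F, B3->F, B4->F, B5->F, B7->T, B7->F; covered: B1=T, B2=T, B2=F, B3=F, B4=F, B5=F, B7=T, B7=F
#3 (g=4, r=0, s=3) -> B1->T, B2->T, B2->T, B2->T, B2->F, B3->F, B4->F, B5->F, B7->T, B7->F; covered: B1=T, B2=T, B2=F, B3=F, B4=F, B5=F, B7=T, B7=F
#4 (g=4, r=0, s=5) -> B1->F, B2->T, B2->T, B2->T, B2->T, B2->T, B2->F, B3->T, B5->F, B7->F; covered: B1=F, B2=T, B2=F, B3=T, B5=F, B7=F
#5 (g=2, r=1, s=5) -> B1->F, B2->T, B2->T, B2->T, B2->T, B2->T, B2->F, B3->T, B5->F, B7->F; covered: B1=F, B2=T, B2=F, B3=T, B5=F, B7=F
#6 (g=4, r=4, s=3) -> B1->T, B2->F, B3->F, B4->T, B5->F, B7->T, B7->F; covered: B1=T, B2=F, B3=F, B4=T, B5=F, B7=T, B7=F
#7 (g=3, r=-1, s=3) -> B1->T, B2->T, B2->T, B2->T, B2->T, B2->T, B2->F, B3->F, B4->T, B5->F, B7->T, B7->F; covered: B1=T, B2=T, B2=F, B3=F, B4=T, B5=F, B7=T, B7=F
#8 (g=2, r=2, s=5) -> B1->F, B2->T, B2->T, B2->T, B2->T, B2->F, B3->T, B5->F, B7->F; covered: B1=F, B2=T, B2=F, B3=T, B5=F, B7=F
union over the pool: B1=T, B1=F, B2=T, B2=F, B3=T, B3=F, B4=T, B4=F, B5=F, B7=T, B7=F
uncovered (3 of 14): B5=T, B6=T, B6=F

Answer: B5=T, B6=T, B6=F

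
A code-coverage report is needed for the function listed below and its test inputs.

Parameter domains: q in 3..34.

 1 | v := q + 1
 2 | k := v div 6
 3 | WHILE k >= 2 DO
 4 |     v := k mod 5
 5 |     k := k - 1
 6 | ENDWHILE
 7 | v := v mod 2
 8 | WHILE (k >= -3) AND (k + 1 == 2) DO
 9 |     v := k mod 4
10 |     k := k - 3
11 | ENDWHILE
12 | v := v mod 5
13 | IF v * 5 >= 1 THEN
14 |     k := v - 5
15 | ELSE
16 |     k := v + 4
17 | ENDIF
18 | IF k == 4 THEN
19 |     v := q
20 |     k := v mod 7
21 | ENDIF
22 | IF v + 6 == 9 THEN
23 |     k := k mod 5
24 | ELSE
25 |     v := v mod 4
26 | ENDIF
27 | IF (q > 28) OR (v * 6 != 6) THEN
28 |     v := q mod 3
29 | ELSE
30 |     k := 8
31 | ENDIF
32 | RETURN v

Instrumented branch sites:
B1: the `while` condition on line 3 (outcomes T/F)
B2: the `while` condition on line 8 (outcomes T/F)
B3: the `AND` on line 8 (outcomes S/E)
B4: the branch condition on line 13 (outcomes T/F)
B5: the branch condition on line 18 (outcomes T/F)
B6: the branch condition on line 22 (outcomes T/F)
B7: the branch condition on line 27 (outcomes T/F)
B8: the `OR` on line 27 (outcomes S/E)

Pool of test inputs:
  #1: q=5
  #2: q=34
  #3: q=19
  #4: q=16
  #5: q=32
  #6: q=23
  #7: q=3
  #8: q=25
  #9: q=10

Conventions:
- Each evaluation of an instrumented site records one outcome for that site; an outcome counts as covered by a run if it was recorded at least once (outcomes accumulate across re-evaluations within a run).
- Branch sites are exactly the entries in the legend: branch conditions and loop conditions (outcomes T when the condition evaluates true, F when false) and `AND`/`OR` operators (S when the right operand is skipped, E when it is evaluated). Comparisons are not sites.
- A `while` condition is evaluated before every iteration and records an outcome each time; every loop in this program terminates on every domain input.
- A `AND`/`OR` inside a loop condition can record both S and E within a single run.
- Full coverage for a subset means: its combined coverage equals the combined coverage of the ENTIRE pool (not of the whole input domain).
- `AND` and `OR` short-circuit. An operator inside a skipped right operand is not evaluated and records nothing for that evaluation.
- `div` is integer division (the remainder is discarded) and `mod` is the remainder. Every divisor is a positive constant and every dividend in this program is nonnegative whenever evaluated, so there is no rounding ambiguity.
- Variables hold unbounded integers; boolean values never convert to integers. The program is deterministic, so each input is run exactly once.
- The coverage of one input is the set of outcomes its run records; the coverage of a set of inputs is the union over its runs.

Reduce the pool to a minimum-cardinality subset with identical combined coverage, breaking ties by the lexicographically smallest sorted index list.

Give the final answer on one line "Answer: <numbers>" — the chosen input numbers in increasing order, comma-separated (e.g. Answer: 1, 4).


input #1, q=5: events B1->F, B3->E, B2->T, B3->E, B2->F, B4->T, B5->F, B6->F, B8->E, B7->F; outcomes B1=F, B2=T, B2=F, B3=E, B4=T, B5=F, B6=F, B7=F, B8=E
input #2, q=34: events B1->T, B1->T, B1->T, B1->T, B1->F, B3->E, B2->T, B3->E, B2->F, B4->T, B5->F, B6->F, B8->S, B7->T; outcomes B1=T, B1=F, B2=T, B2=F, B3=E, B4=T, B5=F, B6=F, B7=T, B8=S
input #3, q=19: events B1->T, B1->T, B1->F, B3->E, B2->T, B3->E, B2->F, B4->T, B5->F, B6->F, B8->E, B7->F; outcomes B1=T, B1=F, B2=T, B2=F, B3=E, B4=T, B5=F, B6=F, B7=F, B8=E
input #4, q=16: events B1->T, B1->F, B3->E, B2->T, B3->E, B2->F, B4->T, B5->F, B6->F, B8->E, B7->F; outcomes B1=T, B1=F, B2=T, B2=F, B3=E, B4=T, B5=F, B6=F, B7=F, B8=E
input #5, q=32: events B1->T, B1->T, B1->T, B1->T, B1->F, B3->E, B2->T, B3->E, B2->F, B4->T, B5->F, B6->F, B8->S, B7->T; outcomes B1=T, B1=F, B2=T, B2=F, B3=E, B4=T, B5=F, B6=F, B7=T, B8=S
input #6, q=23: events B1->T, B1->T, B1->T, B1->F, B3->E, B2->T, B3->E, B2->F, B4->T, B5->F, B6->F, B8->E, B7->F; outcomes B1=T, B1=F, B2=T, B2=F, B3=E, B4=T, B5=F, B6=F, B7=F, B8=E
input #7, q=3: events B1->F, B3->E, B2->F, B4->F, B5->T, B6->T, B8->E, B7->T; outcomes B1=F, B2=F, B3=E, B4=F, B5=T, B6=T, B7=T, B8=E
input #8, q=25: events B1->T, B1->T, B1->T, B1->F, B3->E, B2->T, B3->E, B2->F, B4->T, B5->F, B6->F, B8->E, B7->F; outcomes B1=T, B1=F, B2=T, B2=F, B3=E, B4=T, B5=F, B6=F, B7=F, B8=E
input #9, q=10: events B1->F, B3->E, B2->T, B3->E, B2->F, B4->T, B5->F, B6->F, B8->E, B7->F; outcomes B1=F, B2=T, B2=F, B3=E, B4=T, B5=F, B6=F, B7=F, B8=E
together the pool reaches 15 outcomes: B1=T, B1=F, B2=T, B2=F, B3=E, B4=T, B4=F, B5=T, B5=F, B6=T, B6=F, B7=T, B7=F, B8=S, B8=E
size 1 is not enough: best union over all size-1 subsets is 10/15
size 2 is not enough: best union over all size-2 subsets is 14/15
the canonical winner is {1, 2, 7}: size 3, full 15-outcome coverage, earliest index list among size-3 covers
Answer: 1, 2, 7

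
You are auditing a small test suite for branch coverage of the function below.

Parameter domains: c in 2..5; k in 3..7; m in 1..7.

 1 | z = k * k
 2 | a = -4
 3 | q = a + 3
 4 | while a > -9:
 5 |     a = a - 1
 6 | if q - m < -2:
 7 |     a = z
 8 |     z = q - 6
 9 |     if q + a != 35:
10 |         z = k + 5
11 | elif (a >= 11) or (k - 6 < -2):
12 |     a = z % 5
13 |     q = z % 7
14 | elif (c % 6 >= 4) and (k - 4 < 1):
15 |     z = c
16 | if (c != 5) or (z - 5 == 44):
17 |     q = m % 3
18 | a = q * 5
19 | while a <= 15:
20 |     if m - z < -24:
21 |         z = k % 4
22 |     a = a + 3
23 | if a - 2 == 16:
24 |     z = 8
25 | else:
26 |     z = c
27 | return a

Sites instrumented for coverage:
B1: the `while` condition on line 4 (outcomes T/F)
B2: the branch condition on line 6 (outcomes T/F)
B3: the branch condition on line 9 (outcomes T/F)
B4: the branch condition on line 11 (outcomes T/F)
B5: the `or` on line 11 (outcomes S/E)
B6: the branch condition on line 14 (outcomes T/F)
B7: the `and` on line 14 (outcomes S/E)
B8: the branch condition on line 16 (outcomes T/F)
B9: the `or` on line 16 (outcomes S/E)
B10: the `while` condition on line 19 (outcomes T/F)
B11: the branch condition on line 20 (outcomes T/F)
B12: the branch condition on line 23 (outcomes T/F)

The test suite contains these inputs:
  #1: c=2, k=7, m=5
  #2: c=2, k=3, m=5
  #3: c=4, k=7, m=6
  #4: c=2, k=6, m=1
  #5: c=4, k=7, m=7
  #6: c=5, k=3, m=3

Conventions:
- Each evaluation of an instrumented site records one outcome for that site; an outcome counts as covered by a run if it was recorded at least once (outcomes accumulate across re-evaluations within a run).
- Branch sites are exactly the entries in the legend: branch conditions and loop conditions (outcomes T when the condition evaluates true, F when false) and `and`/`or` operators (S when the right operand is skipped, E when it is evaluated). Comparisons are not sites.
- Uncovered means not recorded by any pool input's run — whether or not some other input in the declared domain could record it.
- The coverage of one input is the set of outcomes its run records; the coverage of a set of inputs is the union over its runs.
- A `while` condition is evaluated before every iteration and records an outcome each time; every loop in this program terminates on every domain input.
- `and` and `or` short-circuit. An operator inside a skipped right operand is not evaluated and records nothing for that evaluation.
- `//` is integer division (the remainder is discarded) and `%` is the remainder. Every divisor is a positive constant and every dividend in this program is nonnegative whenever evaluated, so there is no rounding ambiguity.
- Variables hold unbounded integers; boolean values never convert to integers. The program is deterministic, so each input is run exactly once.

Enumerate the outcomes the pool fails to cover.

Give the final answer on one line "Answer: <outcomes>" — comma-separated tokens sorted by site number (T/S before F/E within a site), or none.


input #1 (c=2, k=7, m=5): covers B1=T, B1=F, B2=T, B3=T, B8=T, B9=S, B10=T, B10=F, B11=F, B12=F
input #2 (c=2, k=3, m=5): covers B1=T, B1=F, B2=T, B3=T, B8=T, B9=S, B10=T, B10=F, B11=F, B12=F
input #3 (c=4, k=7, m=6): covers B1=T, B1=F, B2=T, B3=T, B8=T, B9=S, B10=T, B10=F, B11=F, B12=T
input #4 (c=2, k=6, m=1): covers B1=T, B1=F, B2=F, B4=F, B5=E, B6=F, B7=S, B8=T, B9=S, B10=T, B10=F, B11=T, B11=F, B12=F
input #5 (c=4, k=7, m=7): covers B1=T, B1=F, B2=T, B3=T, B8=T, B9=S, B10=T, B10=F, B11=F, B12=F
input #6 (c=5, k=3, m=3): covers B1=T, B1=F, B2=T, B3=T, B8=F, B9=E, B10=T, B10=F, B11=F, B12=F
union over the pool: B1=T, B1=F, B2=T, B2=F, B3=T, B4=F, B5=E, B6=F, B7=S, B8=T, B8=F, B9=S, B9=E, B10=T, B10=F, B11=T, B11=F, B12=T, B12=F
uncovered (5 of 24): B3=F, B4=T, B5=S, B6=T, B7=E
Answer: B3=F, B4=T, B5=S, B6=T, B7=E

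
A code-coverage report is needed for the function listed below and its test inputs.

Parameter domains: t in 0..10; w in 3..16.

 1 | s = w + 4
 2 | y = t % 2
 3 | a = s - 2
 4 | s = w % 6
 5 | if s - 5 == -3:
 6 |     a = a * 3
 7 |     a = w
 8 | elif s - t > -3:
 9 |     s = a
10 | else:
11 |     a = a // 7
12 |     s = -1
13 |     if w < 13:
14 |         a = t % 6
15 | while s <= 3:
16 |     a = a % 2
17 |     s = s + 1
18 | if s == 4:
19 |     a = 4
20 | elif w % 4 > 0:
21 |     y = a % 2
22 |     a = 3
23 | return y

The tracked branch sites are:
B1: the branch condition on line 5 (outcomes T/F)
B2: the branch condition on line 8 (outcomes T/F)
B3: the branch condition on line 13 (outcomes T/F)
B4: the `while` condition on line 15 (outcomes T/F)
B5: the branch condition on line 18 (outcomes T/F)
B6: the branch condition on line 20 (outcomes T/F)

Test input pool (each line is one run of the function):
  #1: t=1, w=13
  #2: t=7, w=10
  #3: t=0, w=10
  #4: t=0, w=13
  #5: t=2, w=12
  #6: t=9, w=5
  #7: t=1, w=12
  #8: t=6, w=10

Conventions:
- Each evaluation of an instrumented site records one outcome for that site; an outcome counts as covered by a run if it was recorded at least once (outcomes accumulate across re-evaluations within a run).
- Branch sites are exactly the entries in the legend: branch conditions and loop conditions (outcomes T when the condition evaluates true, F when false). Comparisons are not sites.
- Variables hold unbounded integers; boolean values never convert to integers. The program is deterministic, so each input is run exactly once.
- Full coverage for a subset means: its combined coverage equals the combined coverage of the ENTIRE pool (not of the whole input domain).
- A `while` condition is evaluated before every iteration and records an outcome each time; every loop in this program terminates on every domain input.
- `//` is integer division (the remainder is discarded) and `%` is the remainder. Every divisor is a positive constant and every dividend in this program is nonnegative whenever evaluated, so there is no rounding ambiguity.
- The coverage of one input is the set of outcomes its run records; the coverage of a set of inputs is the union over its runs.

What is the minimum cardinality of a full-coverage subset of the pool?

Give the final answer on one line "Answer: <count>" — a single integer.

#1 (t=1, w=13) -> covered: B1=F, B2=T, B4=F, B5=F, B6=T
#2 (t=7, w=10) -> covered: B1=F, B2=F, B3=T, B4=T, B4=F, B5=T
#3 (t=0, w=10) -> covered: B1=F, B2=T, B4=F, B5=F, B6=T
#4 (t=0, w=13) -> covered: B1=F, B2=T, B4=F, B5=F, B6=T
#5 (t=2, w=12) -> covered: B1=F, B2=T, B4=F, B5=F, B6=F
#6 (t=9, w=5) -> covered: B1=F, B2=F, B3=T, B4=T, B4=F, B5=T
#7 (t=1, w=12) -> covered: B1=F, B2=T, B4=F, B5=F, B6=F
#8 (t=6, w=10) -> covered: B1=F, B2=T, B4=F, B5=F, B6=T
together the pool reaches 10 outcomes: B1=F, B2=T, B2=F, B3=T, B4=T, B4=F, B5=T, B5=F, B6=T, B6=F
size 1 is not enough: best union over all size-1 subsets is 6/10
size 2 is not enough: best union over all size-2 subsets is 9/10
the canonical winner is {1, 2, 5}: size 3, full 10-outcome coverage, earliest index list among size-3 covers

Answer: 3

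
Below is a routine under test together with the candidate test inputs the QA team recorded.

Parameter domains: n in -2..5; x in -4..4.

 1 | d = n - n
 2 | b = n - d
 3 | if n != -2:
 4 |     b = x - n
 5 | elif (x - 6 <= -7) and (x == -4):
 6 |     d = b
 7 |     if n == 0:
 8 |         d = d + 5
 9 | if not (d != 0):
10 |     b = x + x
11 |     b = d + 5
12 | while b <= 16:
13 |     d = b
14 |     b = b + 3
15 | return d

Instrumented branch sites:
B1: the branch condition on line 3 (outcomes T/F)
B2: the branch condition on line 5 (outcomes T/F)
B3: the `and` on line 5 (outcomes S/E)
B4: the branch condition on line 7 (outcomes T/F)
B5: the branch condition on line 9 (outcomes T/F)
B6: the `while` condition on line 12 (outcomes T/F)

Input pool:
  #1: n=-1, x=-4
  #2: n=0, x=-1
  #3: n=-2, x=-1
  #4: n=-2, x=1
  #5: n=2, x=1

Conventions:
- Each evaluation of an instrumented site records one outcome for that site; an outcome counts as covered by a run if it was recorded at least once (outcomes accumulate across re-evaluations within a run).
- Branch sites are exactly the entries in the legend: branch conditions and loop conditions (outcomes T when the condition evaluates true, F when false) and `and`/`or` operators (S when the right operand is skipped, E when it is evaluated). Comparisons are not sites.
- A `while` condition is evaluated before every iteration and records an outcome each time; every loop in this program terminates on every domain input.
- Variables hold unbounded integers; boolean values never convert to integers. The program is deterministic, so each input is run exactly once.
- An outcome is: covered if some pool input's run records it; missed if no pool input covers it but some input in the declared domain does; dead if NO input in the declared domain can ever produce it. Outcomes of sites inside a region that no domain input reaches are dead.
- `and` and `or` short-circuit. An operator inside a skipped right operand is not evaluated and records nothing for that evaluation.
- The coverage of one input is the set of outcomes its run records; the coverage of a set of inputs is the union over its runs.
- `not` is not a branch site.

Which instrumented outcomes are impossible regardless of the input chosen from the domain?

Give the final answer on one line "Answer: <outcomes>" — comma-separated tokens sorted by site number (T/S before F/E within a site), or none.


running all 72 domain inputs and tallying outcomes:
  B4=T: unreachable across the whole domain -> dead
  reachable outcomes have witnesses, e.g. B1=T (e.g. n=-1, x=-4), B1=F (e.g. n=-2, x=-4), B2=T (e.g. n=-2, x=-4), B2=F (e.g. n=-2, x=-3)
Answer: B4=T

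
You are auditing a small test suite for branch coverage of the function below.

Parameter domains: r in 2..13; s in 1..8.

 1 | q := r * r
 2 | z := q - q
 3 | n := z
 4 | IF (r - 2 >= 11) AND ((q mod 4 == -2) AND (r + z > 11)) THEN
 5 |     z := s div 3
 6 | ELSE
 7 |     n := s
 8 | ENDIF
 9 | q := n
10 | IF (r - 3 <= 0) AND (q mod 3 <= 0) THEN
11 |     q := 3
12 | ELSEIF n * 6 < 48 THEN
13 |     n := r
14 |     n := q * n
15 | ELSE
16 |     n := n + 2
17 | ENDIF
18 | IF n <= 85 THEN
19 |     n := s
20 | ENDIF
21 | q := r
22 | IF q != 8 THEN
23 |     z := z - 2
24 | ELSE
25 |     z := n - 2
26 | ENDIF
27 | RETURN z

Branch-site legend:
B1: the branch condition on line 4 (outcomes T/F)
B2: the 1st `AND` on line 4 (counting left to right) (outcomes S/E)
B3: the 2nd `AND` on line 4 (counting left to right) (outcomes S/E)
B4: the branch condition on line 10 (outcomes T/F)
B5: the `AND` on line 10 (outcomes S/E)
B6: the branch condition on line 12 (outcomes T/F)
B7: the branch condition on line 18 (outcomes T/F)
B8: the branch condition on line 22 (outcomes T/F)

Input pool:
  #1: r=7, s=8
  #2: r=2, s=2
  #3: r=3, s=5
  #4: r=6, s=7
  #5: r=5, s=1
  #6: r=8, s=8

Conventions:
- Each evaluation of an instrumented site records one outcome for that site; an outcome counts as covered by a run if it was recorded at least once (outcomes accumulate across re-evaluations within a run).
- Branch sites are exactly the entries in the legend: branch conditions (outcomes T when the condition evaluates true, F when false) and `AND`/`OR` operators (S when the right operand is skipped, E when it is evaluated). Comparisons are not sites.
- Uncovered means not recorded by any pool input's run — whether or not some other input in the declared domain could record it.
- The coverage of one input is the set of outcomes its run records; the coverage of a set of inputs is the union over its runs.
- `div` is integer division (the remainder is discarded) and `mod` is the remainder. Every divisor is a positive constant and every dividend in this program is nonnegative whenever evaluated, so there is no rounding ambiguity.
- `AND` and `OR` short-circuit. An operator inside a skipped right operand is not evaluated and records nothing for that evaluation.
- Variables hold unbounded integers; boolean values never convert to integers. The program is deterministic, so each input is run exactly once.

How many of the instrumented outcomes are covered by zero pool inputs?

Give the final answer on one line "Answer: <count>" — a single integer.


run #1 (r=7, s=8) runs B2->S, B1->F, B5->S, B4->F, B6->F, B7->T, B8->T; records B1=F, B2=S, B4=F, B5=S, B6=F, B7=T, B8=T
run #2 (r=2, s=2) runs B2->S, B1->F, B5->E, B4->F, B6->T, B7->T, B8->T; records B1=F, B2=S, B4=F, B5=E, B6=T, B7=T, B8=T
run #3 (r=3, s=5) runs B2->S, B1->F, B5->E, B4->F, B6->T, B7->T, B8->T; records B1=F, B2=S, B4=F, B5=E, B6=T, B7=T, B8=T
run #4 (r=6, s=7) runs B2->S, B1->F, B5->S, B4->F, B6->T, B7->T, B8->T; records B1=F, B2=S, B4=F, B5=S, B6=T, B7=T, B8=T
run #5 (r=5, s=1) runs B2->S, B1->F, B5->S, B4->F, B6->T, B7->T, B8->T; records B1=F, B2=S, B4=F, B5=S, B6=T, B7=T, B8=T
run #6 (r=8, s=8) runs B2->S, B1->F, B5->S, B4->F, B6->F, B7->T, B8->F; records B1=F, B2=S, B4=F, B5=S, B6=F, B7=T, B8=F
union over the pool: B1=F, B2=S, B4=F, B5=S, B5=E, B6=T, B6=F, B7=T, B8=T, B8=F
uncovered (6 of 16): B1=T, B2=E, B3=S, B3=E, B4=T, B7=F
Answer: 6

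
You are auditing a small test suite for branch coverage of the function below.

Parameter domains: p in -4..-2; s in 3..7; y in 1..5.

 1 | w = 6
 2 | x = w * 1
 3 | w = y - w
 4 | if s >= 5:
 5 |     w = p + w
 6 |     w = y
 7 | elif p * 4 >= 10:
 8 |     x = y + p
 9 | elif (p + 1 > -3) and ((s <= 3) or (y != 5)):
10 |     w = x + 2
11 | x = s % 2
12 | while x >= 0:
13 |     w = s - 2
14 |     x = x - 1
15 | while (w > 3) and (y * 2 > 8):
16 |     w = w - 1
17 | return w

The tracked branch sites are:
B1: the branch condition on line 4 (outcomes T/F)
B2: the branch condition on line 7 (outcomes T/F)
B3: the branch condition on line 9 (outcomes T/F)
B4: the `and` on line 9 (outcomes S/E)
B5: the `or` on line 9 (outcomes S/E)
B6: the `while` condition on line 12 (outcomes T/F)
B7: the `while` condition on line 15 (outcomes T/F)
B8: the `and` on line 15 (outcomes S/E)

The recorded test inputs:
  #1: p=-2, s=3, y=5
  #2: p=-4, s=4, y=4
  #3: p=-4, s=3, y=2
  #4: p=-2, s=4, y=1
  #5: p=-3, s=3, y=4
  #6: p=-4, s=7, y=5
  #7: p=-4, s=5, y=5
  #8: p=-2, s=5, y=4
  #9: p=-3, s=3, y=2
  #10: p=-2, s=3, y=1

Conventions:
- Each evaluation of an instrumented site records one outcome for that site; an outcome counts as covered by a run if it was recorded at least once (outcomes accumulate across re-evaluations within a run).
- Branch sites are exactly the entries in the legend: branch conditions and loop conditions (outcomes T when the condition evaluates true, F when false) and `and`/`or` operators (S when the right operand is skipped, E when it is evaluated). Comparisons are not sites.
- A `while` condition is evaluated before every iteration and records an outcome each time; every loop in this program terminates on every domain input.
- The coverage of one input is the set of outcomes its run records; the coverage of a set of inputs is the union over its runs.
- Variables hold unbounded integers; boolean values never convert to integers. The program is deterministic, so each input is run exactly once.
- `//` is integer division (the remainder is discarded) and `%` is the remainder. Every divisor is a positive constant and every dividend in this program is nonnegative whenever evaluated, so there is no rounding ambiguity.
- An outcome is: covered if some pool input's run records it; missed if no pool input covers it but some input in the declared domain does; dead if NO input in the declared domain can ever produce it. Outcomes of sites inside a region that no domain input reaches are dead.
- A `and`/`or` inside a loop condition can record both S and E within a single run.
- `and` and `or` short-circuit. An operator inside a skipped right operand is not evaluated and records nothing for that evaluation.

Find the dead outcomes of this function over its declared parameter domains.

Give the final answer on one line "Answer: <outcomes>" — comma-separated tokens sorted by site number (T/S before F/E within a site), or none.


exhaustive pass over the 75-input domain:
  B2=T: never recorded by any domain input -> dead
  reachable outcomes have witnesses, e.g. B1=T (e.g. p=-4, s=5, y=1), B1=F (e.g. p=-4, s=3, y=1), B2=F (e.g. p=-4, s=3, y=1), B3=T (e.g. p=-3, s=3, y=1)
Answer: B2=T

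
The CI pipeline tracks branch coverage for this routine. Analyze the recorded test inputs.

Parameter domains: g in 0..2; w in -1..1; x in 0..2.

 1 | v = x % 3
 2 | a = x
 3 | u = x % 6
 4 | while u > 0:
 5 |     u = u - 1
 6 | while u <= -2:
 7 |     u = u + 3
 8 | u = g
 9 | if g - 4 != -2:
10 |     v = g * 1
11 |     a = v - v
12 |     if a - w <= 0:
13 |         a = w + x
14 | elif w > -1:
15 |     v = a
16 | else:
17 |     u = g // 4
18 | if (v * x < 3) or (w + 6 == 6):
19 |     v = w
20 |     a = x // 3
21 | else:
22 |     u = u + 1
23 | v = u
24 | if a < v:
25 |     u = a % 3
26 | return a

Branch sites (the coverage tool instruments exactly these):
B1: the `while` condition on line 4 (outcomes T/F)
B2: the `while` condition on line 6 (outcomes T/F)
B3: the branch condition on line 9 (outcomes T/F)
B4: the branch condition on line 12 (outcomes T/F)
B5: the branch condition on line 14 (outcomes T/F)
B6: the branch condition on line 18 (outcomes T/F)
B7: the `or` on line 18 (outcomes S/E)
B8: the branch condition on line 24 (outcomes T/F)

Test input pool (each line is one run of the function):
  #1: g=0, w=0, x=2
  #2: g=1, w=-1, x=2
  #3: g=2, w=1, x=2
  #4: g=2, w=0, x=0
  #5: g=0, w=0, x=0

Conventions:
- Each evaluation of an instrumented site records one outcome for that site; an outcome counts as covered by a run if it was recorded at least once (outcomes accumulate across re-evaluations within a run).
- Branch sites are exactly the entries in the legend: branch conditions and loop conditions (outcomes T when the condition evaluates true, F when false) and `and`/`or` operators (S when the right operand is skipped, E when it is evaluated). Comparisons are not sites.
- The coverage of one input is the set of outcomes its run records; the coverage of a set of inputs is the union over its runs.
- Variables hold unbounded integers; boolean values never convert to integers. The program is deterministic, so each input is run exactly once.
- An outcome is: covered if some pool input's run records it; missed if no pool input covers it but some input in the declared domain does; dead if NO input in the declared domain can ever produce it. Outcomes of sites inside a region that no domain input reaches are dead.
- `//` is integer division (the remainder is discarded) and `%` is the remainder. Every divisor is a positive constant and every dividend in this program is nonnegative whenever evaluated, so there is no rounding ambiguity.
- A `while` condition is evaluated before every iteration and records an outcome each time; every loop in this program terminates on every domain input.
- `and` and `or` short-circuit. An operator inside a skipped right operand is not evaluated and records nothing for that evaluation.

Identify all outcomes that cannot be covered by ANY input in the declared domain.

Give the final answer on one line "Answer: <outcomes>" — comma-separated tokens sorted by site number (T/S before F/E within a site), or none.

sweeping the full domain (27 inputs) for each outcome:
  B2=T: zero occurrences over every domain input -> dead
  reachable outcomes have witnesses, e.g. B1=T (e.g. g=0, w=-1, x=1), B1=F (e.g. g=0, w=-1, x=0), B2=F (e.g. g=0, w=-1, x=0), B3=T (e.g. g=0, w=-1, x=0)

Answer: B2=T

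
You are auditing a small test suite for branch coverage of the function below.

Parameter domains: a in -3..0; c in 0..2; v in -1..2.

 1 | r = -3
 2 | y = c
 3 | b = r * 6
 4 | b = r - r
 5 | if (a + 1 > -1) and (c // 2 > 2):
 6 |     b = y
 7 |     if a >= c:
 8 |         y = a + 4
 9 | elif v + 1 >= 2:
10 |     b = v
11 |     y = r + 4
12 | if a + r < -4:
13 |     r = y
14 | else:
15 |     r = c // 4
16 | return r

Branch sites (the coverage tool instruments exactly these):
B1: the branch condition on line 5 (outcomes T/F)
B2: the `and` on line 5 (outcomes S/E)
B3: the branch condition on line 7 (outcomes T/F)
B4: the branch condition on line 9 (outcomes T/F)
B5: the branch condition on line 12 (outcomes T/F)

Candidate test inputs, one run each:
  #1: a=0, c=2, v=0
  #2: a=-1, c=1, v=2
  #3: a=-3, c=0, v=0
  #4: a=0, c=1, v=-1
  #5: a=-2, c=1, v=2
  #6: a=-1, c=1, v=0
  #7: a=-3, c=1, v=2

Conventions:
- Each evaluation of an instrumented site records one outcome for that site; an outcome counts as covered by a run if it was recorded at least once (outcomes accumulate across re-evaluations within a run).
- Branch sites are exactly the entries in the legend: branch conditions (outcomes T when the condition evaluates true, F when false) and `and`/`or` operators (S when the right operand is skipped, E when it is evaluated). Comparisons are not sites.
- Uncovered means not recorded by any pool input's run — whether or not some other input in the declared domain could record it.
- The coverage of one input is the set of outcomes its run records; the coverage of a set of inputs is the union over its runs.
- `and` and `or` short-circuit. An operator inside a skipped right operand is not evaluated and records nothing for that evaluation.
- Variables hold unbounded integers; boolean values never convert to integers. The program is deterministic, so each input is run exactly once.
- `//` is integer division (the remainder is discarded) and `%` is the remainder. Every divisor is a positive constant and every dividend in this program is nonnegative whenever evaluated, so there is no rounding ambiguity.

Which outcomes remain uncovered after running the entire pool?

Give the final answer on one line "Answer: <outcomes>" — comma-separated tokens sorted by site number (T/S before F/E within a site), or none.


input #1 (a=0, c=2, v=0): events B2->E, B1->F, B4->F, B5->F; covers B1=F, B2=E, B4=F, B5=F
input #2 (a=-1, c=1, v=2): events B2->E, B1->F, B4->T, B5->F; covers B1=F, B2=E, B4=T, B5=F
input #3 (a=-3, c=0, v=0): events B2->S, B1->F, B4->F, B5->T; covers B1=F, B2=S, B4=F, B5=T
input #4 (a=0, c=1, v=-1): events B2->E, B1->F, B4->F, B5->F; covers B1=F, B2=E, B4=F, B5=F
input #5 (a=-2, c=1, v=2): events B2->S, B1->F, B4->T, B5->T; covers B1=F, B2=S, B4=T, B5=T
input #6 (a=-1, c=1, v=0): events B2->E, B1->F, B4->F, B5->F; covers B1=F, B2=E, B4=F, B5=F
input #7 (a=-3, c=1, v=2): events B2->S, B1->F, B4->T, B5->T; covers B1=F, B2=S, B4=T, B5=T
union over the pool: B1=F, B2=S, B2=E, B4=T, B4=F, B5=T, B5=F
uncovered (3 of 10): B1=T, B3=T, B3=F
Answer: B1=T, B3=T, B3=F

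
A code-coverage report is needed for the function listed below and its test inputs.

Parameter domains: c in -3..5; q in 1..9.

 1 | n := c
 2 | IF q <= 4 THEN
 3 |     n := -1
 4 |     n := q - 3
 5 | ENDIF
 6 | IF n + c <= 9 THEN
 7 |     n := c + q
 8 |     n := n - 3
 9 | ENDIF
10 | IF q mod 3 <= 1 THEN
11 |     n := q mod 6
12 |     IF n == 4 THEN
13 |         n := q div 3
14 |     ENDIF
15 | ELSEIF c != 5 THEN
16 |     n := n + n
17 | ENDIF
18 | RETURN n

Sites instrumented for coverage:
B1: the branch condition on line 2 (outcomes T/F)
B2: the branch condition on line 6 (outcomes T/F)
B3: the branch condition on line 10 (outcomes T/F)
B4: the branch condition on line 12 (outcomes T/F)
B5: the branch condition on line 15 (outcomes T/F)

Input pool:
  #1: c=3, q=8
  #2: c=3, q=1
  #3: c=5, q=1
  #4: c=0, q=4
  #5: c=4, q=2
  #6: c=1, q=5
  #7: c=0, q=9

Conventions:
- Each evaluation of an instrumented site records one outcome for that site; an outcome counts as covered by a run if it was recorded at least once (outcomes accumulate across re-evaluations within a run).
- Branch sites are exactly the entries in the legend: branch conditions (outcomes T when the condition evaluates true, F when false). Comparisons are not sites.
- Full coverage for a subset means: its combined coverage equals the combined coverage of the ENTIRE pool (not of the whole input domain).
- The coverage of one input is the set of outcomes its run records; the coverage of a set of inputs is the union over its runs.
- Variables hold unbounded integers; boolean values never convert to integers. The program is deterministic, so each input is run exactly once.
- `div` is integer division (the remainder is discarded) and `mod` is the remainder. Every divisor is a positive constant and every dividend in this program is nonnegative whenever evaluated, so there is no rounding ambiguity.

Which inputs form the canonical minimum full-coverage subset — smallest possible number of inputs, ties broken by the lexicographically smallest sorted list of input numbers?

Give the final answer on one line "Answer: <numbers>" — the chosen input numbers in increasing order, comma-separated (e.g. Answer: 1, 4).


input #1, c=3, q=8: outcomes B1=F, B2=T, B3=F, B5=T
input #2, c=3, q=1: outcomes B1=T, B2=T, B3=T, B4=F
input #3, c=5, q=1: outcomes B1=T, B2=T, B3=T, B4=F
input #4, c=0, q=4: outcomes B1=T, B2=T, B3=T, B4=T
input #5, c=4, q=2: outcomes B1=T, B2=T, B3=F, B5=T
input #6, c=1, q=5: outcomes B1=F, B2=T, B3=F, B5=T
input #7, c=0, q=9: outcomes B1=F, B2=T, B3=T, B4=F
together the pool reaches 8 outcomes: B1=T, B1=F, B2=T, B3=T, B3=F, B4=T, B4=F, B5=T
every size-1 subset falls short of the 8 outcomes (best: 4/8)
every size-2 subset falls short of the 8 outcomes (best: 7/8)
size 3: inputs {1, 2, 4} cover all 8 outcomes, and no lexicographically smaller subset of this size does
Answer: 1, 2, 4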